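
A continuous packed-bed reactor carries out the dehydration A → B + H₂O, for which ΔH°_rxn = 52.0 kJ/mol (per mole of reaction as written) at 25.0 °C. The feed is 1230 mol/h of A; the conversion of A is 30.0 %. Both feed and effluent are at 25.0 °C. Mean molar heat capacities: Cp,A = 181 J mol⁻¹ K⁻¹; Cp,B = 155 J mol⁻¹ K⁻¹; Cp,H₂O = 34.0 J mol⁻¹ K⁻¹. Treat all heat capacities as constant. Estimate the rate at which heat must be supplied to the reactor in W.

Extent of reaction ξ = 0.300 × 1230 = 369 mol/h
Reaction term: ξ·ΔH°_rxn = 369 × 52.0 = 19188 kJ/h
Q = ΔH = 19188 kJ/h = 5.33 kW
Heat supplied = 5330 W

Q_in = 5330 W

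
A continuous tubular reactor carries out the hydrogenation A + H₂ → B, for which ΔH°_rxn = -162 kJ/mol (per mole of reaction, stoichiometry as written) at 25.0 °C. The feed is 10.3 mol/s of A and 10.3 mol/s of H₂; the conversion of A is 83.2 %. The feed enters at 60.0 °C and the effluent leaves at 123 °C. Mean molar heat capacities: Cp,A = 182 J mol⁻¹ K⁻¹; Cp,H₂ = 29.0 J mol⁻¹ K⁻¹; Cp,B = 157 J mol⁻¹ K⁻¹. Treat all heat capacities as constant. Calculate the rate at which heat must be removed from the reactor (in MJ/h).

Extent of reaction ξ = 0.832 × 10.3 = 8.5696 mol/s
Reaction term: ξ·ΔH°_rxn = 8.5696 × -162 = -1388.3 kJ/s
Sensible, feed 60.0→25 °C: -76.066 kJ/s
Outlet flows (mol/s): A 1.7304, H₂ 1.7304, B 8.5696
Sensible, products 25→123 °C: 167.63 kJ/s
Q = ΔH = -1296.7 kJ/s = -1296.7 kW
Heat removed = 4668.1 MJ/h

Q_out = 4670 MJ/h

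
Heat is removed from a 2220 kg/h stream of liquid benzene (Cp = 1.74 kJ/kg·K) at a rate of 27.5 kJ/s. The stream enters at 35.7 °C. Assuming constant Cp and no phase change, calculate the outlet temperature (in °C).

T_out = 10.1 °C

Q = 27.5 kJ/s = 99000 kJ/h
ΔT = Q/(ṁ·Cp) = 99000/(2220×1.74) = 25.629 K
T_out = 35.7 − 25.629 = 10.071 °C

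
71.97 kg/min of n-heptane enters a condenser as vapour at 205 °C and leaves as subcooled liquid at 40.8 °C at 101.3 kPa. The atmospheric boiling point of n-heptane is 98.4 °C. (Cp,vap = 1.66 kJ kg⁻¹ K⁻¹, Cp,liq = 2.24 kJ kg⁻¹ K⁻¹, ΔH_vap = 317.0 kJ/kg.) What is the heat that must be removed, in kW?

vapour 205→98.4 °C: -176.96 kJ/kg
condensation at 98.4 °C: -317 kJ/kg
liquid 98.4→40.8 °C: -129.02 kJ/kg
Δh = -176.96 + -317 + -129.02 = -622.98 kJ/kg
Q = ṁ·Δh = 71.97 kg/min × -622.98 kJ/kg = -44836 kJ/min
|Q| = 747.26 kW

Q_c = 747 kW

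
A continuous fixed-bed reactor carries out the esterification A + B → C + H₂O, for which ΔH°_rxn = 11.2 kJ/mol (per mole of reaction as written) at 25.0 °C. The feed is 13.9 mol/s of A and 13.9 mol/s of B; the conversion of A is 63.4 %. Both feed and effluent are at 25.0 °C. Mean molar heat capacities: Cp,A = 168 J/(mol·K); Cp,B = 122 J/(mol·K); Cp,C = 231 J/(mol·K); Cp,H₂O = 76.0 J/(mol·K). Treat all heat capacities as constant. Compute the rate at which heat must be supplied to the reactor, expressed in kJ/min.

Extent of reaction ξ = 0.634 × 13.9 = 8.8126 mol/s
Reaction term: ξ·ΔH°_rxn = 8.8126 × 11.2 = 98.701 kJ/s
Q = ΔH = 98.701 kJ/s = 98.701 kW
Heat supplied = 5922.1 kJ/min

Q_in = 5920 kJ/min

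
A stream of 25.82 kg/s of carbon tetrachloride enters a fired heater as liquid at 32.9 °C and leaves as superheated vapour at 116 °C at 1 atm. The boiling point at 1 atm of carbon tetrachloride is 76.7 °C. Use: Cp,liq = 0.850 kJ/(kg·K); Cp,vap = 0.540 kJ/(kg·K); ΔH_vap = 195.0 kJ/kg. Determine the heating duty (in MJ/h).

liquid 32.9→76.7 °C: 37.23 kJ/kg
vaporisation at 76.7 °C: 195 kJ/kg
vapour 76.7→116 °C: 21.222 kJ/kg
Δh = 37.23 + 195 + 21.222 = 253.45 kJ/kg
Q = ṁ·Δh = 25.82 kg/s × 253.45 kJ/kg = 6544.1 kJ/s
|Q| = 6544.1 kW = 23559 MJ/h

Q = 23600 MJ/h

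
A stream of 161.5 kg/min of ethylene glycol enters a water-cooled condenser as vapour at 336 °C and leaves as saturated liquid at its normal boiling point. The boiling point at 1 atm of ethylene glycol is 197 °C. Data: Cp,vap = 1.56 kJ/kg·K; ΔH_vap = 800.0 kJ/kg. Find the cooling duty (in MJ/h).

Q_c = 9850 MJ/h

vapour 336→197 °C: -216.84 kJ/kg
condensation at 197 °C: -800 kJ/kg
Δh = -216.84 + -800 = -1016.8 kJ/kg
Q = ṁ·Δh = 161.5 kg/min × -1016.8 kJ/kg = -164220 kJ/min
|Q| = 2737 kW = 9853.2 MJ/h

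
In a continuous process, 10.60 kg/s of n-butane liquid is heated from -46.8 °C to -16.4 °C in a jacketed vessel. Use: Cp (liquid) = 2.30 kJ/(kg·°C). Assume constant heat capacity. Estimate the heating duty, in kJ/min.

Q = ṁ·Cp·ΔT = 10.60 × 2.30 × (-16.4 − -46.8) = 741.15 kJ/s
Heating duty = 44469 kJ/min

Q = 44500 kJ/min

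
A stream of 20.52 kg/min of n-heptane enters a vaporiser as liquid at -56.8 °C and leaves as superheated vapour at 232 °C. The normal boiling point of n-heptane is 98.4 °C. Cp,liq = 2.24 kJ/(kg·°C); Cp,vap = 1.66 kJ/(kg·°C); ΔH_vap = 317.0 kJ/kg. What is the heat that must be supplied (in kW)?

liquid -56.8→98.4 °C: 347.65 kJ/kg
vaporisation at 98.4 °C: 317 kJ/kg
vapour 98.4→232 °C: 221.78 kJ/kg
Δh = 347.65 + 317 + 221.78 = 886.42 kJ/kg
Q = ṁ·Δh = 20.52 kg/min × 886.42 kJ/kg = 18189 kJ/min
|Q| = 303.16 kW

Q = 303 kW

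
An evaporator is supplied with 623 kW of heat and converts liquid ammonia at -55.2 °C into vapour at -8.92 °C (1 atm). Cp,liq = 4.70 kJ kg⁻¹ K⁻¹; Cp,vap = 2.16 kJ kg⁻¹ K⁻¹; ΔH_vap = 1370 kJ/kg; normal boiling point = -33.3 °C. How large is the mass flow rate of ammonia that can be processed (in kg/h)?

ṁ = 1470 kg/h

Δh = 4.70×(-33.3−-55.2) + 1370 + 2.16×(-8.92−-33.3) = 1525.6 kJ/kg
Q = 623 kW = 623 kJ/s = 2.2428e+06 kJ/h
ṁ = Q/Δh = 2.2428e+06 / 1525.6 = 1470.1 kg/h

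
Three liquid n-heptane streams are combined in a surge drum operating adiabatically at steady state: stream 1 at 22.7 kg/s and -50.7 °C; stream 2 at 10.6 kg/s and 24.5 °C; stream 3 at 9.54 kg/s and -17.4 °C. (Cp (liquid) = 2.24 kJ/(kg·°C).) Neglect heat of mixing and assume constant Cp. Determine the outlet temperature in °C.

Adiabatic, steady state ⇒ Σ ṁᵢCp,ᵢ(T_out − Tᵢ) = 0
T_out = Σ ṁᵢCp,ᵢTᵢ / Σ ṁᵢCp,ᵢ
      = -2368.1 / 95.962 = -24.678 °C

T_out = -24.7 °C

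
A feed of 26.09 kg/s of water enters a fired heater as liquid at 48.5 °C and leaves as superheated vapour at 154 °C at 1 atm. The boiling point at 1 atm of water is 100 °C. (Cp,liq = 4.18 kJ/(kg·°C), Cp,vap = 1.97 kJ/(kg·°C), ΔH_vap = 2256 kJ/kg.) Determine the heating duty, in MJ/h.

liquid 48.5→100 °C: 215.27 kJ/kg
vaporisation at 100 °C: 2256 kJ/kg
vapour 100→154 °C: 106.38 kJ/kg
Δh = 215.27 + 2256 + 106.38 = 2577.7 kJ/kg
Q = ṁ·Δh = 26.09 kg/s × 2577.7 kJ/kg = 67251 kJ/s
|Q| = 67251 kW = 242100 MJ/h

Q = 242000 MJ/h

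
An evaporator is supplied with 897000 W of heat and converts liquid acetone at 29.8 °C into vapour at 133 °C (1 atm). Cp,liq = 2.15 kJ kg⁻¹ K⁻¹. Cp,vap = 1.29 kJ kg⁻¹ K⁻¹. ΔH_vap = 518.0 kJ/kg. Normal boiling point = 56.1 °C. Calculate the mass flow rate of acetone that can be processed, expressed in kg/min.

ṁ = 79.9 kg/min

Δh = 2.15×(56.1−29.8) + 518.0 + 1.29×(133−56.1) = 673.75 kJ/kg
Q = 897000 W = 897 kJ/s = 53820 kJ/min
ṁ = Q/Δh = 53820 / 673.75 = 79.882 kg/min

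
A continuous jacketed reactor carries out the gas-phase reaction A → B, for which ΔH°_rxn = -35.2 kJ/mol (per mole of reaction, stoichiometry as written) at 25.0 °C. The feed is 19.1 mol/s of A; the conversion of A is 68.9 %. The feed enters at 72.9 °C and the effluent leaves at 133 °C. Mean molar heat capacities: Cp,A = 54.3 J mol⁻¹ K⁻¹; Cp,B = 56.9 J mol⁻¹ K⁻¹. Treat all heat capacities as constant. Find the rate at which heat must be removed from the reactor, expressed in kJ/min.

Extent of reaction ξ = 0.689 × 19.1 = 13.16 mol/s
Reaction term: ξ·ΔH°_rxn = 13.16 × -35.2 = -463.23 kJ/s
Sensible, feed 72.9→25 °C: -49.679 kJ/s
Outlet flows (mol/s): A 5.9401, B 13.16
Sensible, products 25→133 °C: 115.71 kJ/s
Q = ΔH = -397.2 kJ/s = -397.2 kW
Heat removed = 23832 kJ/min

Q_out = 23800 kJ/min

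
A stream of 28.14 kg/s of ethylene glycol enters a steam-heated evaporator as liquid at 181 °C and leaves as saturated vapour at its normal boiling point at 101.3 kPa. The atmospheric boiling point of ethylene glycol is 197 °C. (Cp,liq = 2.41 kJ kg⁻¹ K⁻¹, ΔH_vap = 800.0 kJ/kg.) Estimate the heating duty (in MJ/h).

liquid 181→197 °C: 38.56 kJ/kg
vaporisation at 197 °C: 800 kJ/kg
Δh = 38.56 + 800 = 838.56 kJ/kg
Q = ṁ·Δh = 28.14 kg/s × 838.56 kJ/kg = 23597 kJ/s
|Q| = 23597 kW = 84949 MJ/h

Q = 84900 MJ/h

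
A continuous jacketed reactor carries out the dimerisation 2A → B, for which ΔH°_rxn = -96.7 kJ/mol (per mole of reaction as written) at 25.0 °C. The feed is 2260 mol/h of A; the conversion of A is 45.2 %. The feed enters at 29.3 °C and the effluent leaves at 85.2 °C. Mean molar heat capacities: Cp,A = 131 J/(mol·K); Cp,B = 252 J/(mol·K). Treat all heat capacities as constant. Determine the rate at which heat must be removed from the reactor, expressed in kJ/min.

Q_out = 552 kJ/min

Extent of reaction ξ = 0.452 × 2260 / 2 = 510.76 mol/h
Reaction term: ξ·ΔH°_rxn = 510.76 × -96.7 = -49390 kJ/h
Sensible, feed 29.3→25 °C: -1273.1 kJ/h
Outlet flows (mol/h): A 1238.5, B 510.76
Sensible, products 25→85.2 °C: 17515 kJ/h
Q = ΔH = -33148 kJ/h = -9.2078 kW
Heat removed = 552.47 kJ/min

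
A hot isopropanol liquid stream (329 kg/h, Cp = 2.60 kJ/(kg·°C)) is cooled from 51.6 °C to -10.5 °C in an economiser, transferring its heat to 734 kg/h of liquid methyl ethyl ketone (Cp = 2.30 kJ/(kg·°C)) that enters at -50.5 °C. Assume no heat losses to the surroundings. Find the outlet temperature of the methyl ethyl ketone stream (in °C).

Heat released by hot stream: Q = 329 × 2.60 × (51.6 − -10.5) = 53120 kJ/h
Energy balance on cold side (adiabatic exchanger): Q = ṁ_c·Cp_c·(T_c,out − T_c,in)
T_c,out = -50.5 + 53120/(734 × 2.30) = -19.034 °C

T_c,out = -19.0 °C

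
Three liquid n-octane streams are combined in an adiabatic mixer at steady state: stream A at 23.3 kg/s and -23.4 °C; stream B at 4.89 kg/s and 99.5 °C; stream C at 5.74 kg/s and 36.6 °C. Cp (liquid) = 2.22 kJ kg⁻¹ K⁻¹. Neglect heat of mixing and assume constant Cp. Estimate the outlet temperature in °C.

Adiabatic, steady state ⇒ Σ ṁᵢCp,ᵢ(T_out − Tᵢ) = 0
Σ ṁᵢCp,ᵢTᵢ = 23.3×2.22×-23.4 + 4.89×2.22×99.5 + 5.74×2.22×36.6 = 336.15
Σ ṁᵢCp,ᵢ = 23.3×2.22 + 4.89×2.22 + 5.74×2.22 = 75.325
T_out = 336.15 / 75.325 = 4.4627 °C

T_out = 4.46 °C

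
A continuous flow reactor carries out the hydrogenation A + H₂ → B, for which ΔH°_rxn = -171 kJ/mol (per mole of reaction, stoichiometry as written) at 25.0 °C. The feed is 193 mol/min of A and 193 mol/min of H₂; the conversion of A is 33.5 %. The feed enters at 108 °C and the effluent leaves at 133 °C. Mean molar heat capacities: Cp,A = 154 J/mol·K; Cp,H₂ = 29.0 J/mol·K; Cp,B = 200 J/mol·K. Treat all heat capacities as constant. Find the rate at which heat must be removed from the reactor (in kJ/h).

Extent of reaction ξ = 0.335 × 193 = 64.655 mol/min
Reaction term: ξ·ΔH°_rxn = 64.655 × -171 = -11056 kJ/min
Sensible, feed 108→25 °C: -2931.5 kJ/min
Outlet flows (mol/min): A 128.34, H₂ 128.34, B 64.655
Sensible, products 25→133 °C: 3933.2 kJ/min
Q = ΔH = -10054 kJ/min = -167.57 kW
Heat removed = 603260 kJ/h

Q_out = 603000 kJ/h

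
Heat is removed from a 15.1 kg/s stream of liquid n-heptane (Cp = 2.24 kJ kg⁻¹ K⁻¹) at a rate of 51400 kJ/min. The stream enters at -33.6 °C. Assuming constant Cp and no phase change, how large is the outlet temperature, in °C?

Q = 51400 kJ/min = 856.67 kJ/s
ΔT = Q/(ṁ·Cp) = 856.67/(15.1×2.24) = 25.327 K
T_out = -33.6 − 25.327 = -58.927 °C

T_out = -58.9 °C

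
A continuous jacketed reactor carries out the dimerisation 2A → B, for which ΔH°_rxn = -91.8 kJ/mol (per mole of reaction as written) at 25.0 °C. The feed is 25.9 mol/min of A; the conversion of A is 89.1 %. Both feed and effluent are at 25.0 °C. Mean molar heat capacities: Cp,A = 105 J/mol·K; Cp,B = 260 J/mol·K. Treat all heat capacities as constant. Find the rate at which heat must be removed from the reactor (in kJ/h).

Extent of reaction ξ = 0.891 × 25.9 / 2 = 11.538 mol/min
Reaction term: ξ·ΔH°_rxn = 11.538 × -91.8 = -1059.2 kJ/min
Q = ΔH = -1059.2 kJ/min = -17.654 kW
Heat removed = 63554 kJ/h

Q_out = 63600 kJ/h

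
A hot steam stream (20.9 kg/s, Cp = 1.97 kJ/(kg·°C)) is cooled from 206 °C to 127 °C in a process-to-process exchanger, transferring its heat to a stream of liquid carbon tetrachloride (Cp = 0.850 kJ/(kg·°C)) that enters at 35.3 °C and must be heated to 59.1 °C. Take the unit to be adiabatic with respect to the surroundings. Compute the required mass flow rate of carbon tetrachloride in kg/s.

Heat released by hot stream: Q = 20.9 × 1.97 × (206 − 127) = 3252.7 kJ/s
Energy balance on cold side (adiabatic exchanger): Q = ṁ_c·Cp_c·(T_c,out − T_c,in)
ṁ_c = 3252.7 / [0.850 × (59.1 − 35.3)] = 160.78 kg/s

ṁ_c = 161 kg/s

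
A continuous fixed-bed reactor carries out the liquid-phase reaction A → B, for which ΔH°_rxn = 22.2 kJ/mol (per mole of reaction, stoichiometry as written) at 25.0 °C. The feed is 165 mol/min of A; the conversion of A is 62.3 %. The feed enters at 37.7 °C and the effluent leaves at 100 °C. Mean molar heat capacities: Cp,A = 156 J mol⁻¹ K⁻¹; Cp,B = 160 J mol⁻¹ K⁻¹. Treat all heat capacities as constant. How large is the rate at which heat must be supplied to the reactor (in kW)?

Extent of reaction ξ = 0.623 × 165 = 102.8 mol/min
Reaction term: ξ·ΔH°_rxn = 102.8 × 22.2 = 2282 kJ/min
Sensible, feed 37.7→25 °C: -326.9 kJ/min
Outlet flows (mol/min): A 62.205, B 102.8
Sensible, products 25→100 °C: 1961.3 kJ/min
Q = ΔH = 3916.5 kJ/min = 65.275 kW
Heat supplied = 65.275 kW

Q_in = 65.3 kW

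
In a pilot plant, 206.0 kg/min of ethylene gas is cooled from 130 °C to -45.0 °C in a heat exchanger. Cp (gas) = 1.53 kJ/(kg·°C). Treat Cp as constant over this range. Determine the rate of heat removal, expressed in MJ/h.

Q_c = 3310 MJ/h

Q = ṁ·Cp·ΔT = 206.0 × 1.53 × (-45.0 − 130) = -55156 kJ/min
Converting: 55156 / 60 s = 919.27 kW
Cooling duty = 3309.4 MJ/h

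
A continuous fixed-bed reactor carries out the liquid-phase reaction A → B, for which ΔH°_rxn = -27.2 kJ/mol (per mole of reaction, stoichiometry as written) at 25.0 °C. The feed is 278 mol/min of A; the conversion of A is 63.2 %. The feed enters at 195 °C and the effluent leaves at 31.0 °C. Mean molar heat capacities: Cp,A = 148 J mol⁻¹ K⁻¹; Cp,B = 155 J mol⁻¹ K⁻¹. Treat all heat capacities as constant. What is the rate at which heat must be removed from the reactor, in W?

Q_out = 192000 W

Extent of reaction ξ = 0.632 × 278 = 175.7 mol/min
Reaction term: ξ·ΔH°_rxn = 175.7 × -27.2 = -4778.9 kJ/min
Sensible, feed 195→25 °C: -6994.5 kJ/min
Outlet flows (mol/min): A 102.3, B 175.7
Sensible, products 25→31.0 °C: 254.24 kJ/min
Q = ΔH = -11519 kJ/min = -191.99 kW
Heat removed = 191990 W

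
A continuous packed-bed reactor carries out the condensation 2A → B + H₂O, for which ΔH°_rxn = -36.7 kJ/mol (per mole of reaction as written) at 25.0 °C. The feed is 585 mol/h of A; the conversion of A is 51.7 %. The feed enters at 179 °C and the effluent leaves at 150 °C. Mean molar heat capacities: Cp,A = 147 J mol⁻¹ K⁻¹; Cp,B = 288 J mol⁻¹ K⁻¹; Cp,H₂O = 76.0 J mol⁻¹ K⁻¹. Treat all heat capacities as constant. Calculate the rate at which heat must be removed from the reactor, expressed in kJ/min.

Extent of reaction ξ = 0.517 × 585 / 2 = 151.22 mol/h
Reaction term: ξ·ΔH°_rxn = 151.22 × -36.7 = -5549.9 kJ/h
Sensible, feed 179→25 °C: -13243 kJ/h
Outlet flows (mol/h): A 282.56, B 151.22, H₂O 151.22
Sensible, products 25→150 °C: 12073 kJ/h
Q = ΔH = -6720.5 kJ/h = -1.8668 kW
Heat removed = 112.01 kJ/min

Q_out = 112 kJ/min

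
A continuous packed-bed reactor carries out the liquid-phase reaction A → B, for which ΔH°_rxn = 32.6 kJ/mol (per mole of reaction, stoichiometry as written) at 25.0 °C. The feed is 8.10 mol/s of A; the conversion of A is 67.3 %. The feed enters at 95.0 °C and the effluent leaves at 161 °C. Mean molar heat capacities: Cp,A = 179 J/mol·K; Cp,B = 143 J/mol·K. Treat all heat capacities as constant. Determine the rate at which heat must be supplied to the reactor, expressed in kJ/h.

Extent of reaction ξ = 0.673 × 8.10 = 5.4513 mol/s
Reaction term: ξ·ΔH°_rxn = 5.4513 × 32.6 = 177.71 kJ/s
Sensible, feed 95.0→25 °C: -101.49 kJ/s
Outlet flows (mol/s): A 2.6487, B 5.4513
Sensible, products 25→161 °C: 170.5 kJ/s
Q = ΔH = 246.72 kJ/s = 246.72 kW
Heat supplied = 888180 kJ/h

Q_in = 888000 kJ/h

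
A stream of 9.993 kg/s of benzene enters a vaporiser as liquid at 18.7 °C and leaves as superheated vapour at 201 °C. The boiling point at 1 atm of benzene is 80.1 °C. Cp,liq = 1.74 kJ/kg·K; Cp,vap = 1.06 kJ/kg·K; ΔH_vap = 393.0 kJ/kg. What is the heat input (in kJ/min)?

liquid 18.7→80.1 °C: 106.84 kJ/kg
vaporisation at 80.1 °C: 393 kJ/kg
vapour 80.1→201 °C: 128.15 kJ/kg
Δh = 106.84 + 393 + 128.15 = 627.99 kJ/kg
Q = ṁ·Δh = 9.993 kg/s × 627.99 kJ/kg = 6275.5 kJ/s
|Q| = 6275.5 kW = 376530 kJ/min

Q = 377000 kJ/min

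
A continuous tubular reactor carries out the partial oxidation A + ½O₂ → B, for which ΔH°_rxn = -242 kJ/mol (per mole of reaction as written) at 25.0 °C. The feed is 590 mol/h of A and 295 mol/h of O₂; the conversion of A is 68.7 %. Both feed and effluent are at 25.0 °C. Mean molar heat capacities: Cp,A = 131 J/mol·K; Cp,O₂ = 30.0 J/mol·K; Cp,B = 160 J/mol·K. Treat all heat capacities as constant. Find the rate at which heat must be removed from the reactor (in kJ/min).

Extent of reaction ξ = 0.687 × 590 = 405.33 mol/h
Reaction term: ξ·ΔH°_rxn = 405.33 × -242 = -98090 kJ/h
Q = ΔH = -98090 kJ/h = -27.247 kW
Heat removed = 1634.8 kJ/min

Q_out = 1630 kJ/min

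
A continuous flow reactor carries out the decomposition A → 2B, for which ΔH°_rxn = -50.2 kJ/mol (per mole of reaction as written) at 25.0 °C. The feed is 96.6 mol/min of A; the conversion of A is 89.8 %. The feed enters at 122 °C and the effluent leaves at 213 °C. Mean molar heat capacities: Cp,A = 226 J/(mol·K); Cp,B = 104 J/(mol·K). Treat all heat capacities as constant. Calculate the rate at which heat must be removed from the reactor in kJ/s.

Extent of reaction ξ = 0.898 × 96.6 = 86.747 mol/min
Reaction term: ξ·ΔH°_rxn = 86.747 × -50.2 = -4354.7 kJ/min
Sensible, feed 122→25 °C: -2117.7 kJ/min
Outlet flows (mol/min): A 9.8532, B 173.49
Sensible, products 25→213 °C: 3810.8 kJ/min
Q = ΔH = -2661.6 kJ/min = -44.359 kW
Heat removed = 44.359 kJ/s

Q_out = 44.4 kJ/s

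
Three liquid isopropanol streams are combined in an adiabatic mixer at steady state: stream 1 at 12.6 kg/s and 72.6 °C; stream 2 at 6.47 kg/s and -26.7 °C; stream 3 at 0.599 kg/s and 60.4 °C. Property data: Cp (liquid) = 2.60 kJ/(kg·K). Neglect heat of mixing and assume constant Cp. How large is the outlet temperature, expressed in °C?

T_out = 39.6 °C

Energy balance with Q = 0: Σ ṁᵢCp,ᵢ(T_out − Tᵢ) = 0
T_out = Σ ṁᵢCp,ᵢTᵢ / Σ ṁᵢCp,ᵢ
      = 2023.3 / 51.139 = 39.564 °C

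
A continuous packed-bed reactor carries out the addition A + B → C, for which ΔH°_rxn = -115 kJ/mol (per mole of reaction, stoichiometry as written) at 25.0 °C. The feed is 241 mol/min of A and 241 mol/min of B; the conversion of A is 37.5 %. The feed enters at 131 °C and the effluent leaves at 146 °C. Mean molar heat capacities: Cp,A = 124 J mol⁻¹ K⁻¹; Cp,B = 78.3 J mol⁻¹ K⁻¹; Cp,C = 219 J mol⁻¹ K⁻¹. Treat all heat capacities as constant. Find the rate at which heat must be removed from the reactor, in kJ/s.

Q_out = 158 kJ/s

Extent of reaction ξ = 0.375 × 241 = 90.375 mol/min
Reaction term: ξ·ΔH°_rxn = 90.375 × -115 = -10393 kJ/min
Sensible, feed 131→25 °C: -5168 kJ/min
Outlet flows (mol/min): A 150.62, B 150.62, C 90.375
Sensible, products 25→146 °C: 6081.9 kJ/min
Q = ΔH = -9479.2 kJ/min = -157.99 kW
Heat removed = 157.99 kJ/s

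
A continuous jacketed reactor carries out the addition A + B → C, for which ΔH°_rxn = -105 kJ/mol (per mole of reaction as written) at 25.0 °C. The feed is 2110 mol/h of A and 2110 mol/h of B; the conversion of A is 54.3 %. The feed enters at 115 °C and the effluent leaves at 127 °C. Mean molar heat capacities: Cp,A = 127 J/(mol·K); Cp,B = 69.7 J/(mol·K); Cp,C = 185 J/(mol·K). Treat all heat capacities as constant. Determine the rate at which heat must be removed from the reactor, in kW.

Q_out = 32.4 kW

Extent of reaction ξ = 0.543 × 2110 = 1145.7 mol/h
Reaction term: ξ·ΔH°_rxn = 1145.7 × -105 = -120300 kJ/h
Sensible, feed 115→25 °C: -37353 kJ/h
Outlet flows (mol/h): A 964.27, B 964.27, C 1145.7
Sensible, products 25→127 °C: 40966 kJ/h
Q = ΔH = -116690 kJ/h = -32.413 kW
Heat removed = 32.413 kW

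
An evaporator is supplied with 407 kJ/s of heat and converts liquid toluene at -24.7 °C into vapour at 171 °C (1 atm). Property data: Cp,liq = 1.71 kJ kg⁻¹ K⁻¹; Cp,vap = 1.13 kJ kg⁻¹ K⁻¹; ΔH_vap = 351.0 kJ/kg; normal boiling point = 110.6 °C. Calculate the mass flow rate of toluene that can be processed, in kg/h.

ṁ = 2250 kg/h

Δh = 1.71×(110.6−-24.7) + 351.0 + 1.13×(171−110.6) = 650.61 kJ/kg
Q = 407 kJ/s = 407 kJ/s = 1.4652e+06 kJ/h
ṁ = Q/Δh = 1.4652e+06 / 650.61 = 2252 kg/h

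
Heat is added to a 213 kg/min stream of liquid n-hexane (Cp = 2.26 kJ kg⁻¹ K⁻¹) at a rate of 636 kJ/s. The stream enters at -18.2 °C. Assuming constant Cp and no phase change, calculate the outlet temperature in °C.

T_out = 61.1 °C

Q = 636 kJ/s = 38160 kJ/min
ΔT = Q/(ṁ·Cp) = 38160/(213×2.26) = 79.272 K
T_out = -18.2 + 79.272 = 61.072 °C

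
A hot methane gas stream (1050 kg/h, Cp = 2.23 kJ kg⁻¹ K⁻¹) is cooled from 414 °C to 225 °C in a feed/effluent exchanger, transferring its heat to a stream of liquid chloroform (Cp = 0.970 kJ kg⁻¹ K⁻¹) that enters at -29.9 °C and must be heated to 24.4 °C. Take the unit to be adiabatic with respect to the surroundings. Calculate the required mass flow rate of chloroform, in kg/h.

Heat released by hot stream: Q = 1050 × 2.23 × (414 − 225) = 442540 kJ/h
Energy balance on cold side (adiabatic exchanger): Q = ṁ_c·Cp_c·(T_c,out − T_c,in)
ṁ_c = 442540 / [0.970 × (24.4 − -29.9)] = 8402 kg/h

ṁ_c = 8400 kg/h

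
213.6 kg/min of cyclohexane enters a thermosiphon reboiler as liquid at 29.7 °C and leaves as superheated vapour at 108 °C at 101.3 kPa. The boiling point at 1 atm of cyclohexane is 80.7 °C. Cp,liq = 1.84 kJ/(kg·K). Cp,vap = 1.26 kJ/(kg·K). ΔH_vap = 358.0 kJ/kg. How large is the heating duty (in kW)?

liquid 29.7→80.7 °C: 93.84 kJ/kg
vaporisation at 80.7 °C: 358 kJ/kg
vapour 80.7→108 °C: 34.398 kJ/kg
Δh = 93.84 + 358 + 34.398 = 486.24 kJ/kg
Q = ṁ·Δh = 213.6 kg/min × 486.24 kJ/kg = 103860 kJ/min
|Q| = 1731 kW

Q = 1730 kW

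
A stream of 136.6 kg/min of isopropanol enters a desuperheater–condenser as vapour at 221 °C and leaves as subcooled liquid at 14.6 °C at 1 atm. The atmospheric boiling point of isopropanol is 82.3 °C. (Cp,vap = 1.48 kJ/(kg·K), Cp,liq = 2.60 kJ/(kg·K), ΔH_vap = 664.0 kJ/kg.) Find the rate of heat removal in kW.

Q_c = 2380 kW

vapour 221→82.3 °C: -205.28 kJ/kg
condensation at 82.3 °C: -664 kJ/kg
liquid 82.3→14.6 °C: -176.02 kJ/kg
Δh = -205.28 + -664 + -176.02 = -1045.3 kJ/kg
Q = ṁ·Δh = 136.6 kg/min × -1045.3 kJ/kg = -142790 kJ/min
|Q| = 2379.8 kW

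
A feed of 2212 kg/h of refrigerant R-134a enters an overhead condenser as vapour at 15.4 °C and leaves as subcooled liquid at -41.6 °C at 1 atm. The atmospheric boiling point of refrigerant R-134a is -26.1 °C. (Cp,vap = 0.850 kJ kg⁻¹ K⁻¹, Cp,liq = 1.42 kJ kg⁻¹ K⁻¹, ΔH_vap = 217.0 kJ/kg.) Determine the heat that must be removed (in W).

Q_c = 169000 W

vapour 15.4→-26.1 °C: -35.275 kJ/kg
condensation at -26.1 °C: -217 kJ/kg
liquid -26.1→-41.6 °C: -22.01 kJ/kg
Δh = -35.275 + -217 + -22.01 = -274.28 kJ/kg
Q = ṁ·Δh = 2212 kg/h × -274.28 kJ/kg = -606720 kJ/h
|Q| = 168.53 kW = 168530 W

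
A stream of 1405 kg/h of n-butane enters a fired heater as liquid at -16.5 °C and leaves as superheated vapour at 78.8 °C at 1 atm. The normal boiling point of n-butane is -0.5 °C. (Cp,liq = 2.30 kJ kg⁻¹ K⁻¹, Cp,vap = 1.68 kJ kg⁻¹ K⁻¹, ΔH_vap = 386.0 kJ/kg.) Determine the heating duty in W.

Q = 217000 W

liquid -16.5→-0.5 °C: 36.8 kJ/kg
vaporisation at -0.5 °C: 386 kJ/kg
vapour -0.5→78.8 °C: 133.22 kJ/kg
Δh = 36.8 + 386 + 133.22 = 556.02 kJ/kg
Q = ṁ·Δh = 1405 kg/h × 556.02 kJ/kg = 781210 kJ/h
|Q| = 217 kW = 217000 W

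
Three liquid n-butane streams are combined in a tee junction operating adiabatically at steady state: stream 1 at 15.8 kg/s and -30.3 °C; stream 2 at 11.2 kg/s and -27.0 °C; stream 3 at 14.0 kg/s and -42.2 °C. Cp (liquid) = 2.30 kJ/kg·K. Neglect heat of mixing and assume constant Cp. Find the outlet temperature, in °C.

No heat crosses the boundary, so H_out = H_in.
Σ ṁᵢCp,ᵢTᵢ = 15.8×2.30×-30.3 + 11.2×2.30×-27.0 + 14.0×2.30×-42.2 = -3155.5
Σ ṁᵢCp,ᵢ = 15.8×2.30 + 11.2×2.30 + 14.0×2.30 = 94.3
T_out = -3155.5 / 94.3 = -33.462 °C

T_out = -33.5 °C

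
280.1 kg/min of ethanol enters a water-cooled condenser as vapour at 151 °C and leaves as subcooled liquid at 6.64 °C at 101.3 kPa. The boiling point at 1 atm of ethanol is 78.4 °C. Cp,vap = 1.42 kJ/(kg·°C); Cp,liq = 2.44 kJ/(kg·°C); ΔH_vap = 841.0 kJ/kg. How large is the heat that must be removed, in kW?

Q_c = 5220 kW

vapour 151→78.4 °C: -103.09 kJ/kg
condensation at 78.4 °C: -841 kJ/kg
liquid 78.4→6.64 °C: -175.09 kJ/kg
Δh = -103.09 + -841 + -175.09 = -1119.2 kJ/kg
Q = ṁ·Δh = 280.1 kg/min × -1119.2 kJ/kg = -313480 kJ/min
|Q| = 5224.7 kW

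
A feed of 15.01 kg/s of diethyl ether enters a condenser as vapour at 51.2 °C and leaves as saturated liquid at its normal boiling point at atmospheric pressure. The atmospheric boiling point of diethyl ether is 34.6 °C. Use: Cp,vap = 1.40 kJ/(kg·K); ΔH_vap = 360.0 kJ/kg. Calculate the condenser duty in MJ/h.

vapour 51.2→34.6 °C: -23.24 kJ/kg
condensation at 34.6 °C: -360 kJ/kg
Δh = -23.24 + -360 = -383.24 kJ/kg
Q = ṁ·Δh = 15.01 kg/s × -383.24 kJ/kg = -5752.4 kJ/s
|Q| = 5752.4 kW = 20709 MJ/h

Q_c = 20700 MJ/h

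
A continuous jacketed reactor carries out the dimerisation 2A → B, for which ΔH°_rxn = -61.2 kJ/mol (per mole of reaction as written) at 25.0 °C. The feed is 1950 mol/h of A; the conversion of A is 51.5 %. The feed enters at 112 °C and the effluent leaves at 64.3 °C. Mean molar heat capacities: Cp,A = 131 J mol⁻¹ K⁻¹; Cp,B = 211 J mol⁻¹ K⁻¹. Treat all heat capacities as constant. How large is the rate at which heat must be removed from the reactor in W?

Q_out = 12200 W

Extent of reaction ξ = 0.515 × 1950 / 2 = 502.12 mol/h
Reaction term: ξ·ΔH°_rxn = 502.12 × -61.2 = -30730 kJ/h
Sensible, feed 112→25 °C: -22224 kJ/h
Outlet flows (mol/h): A 945.75, B 502.12
Sensible, products 25→64.3 °C: 9032.8 kJ/h
Q = ΔH = -43921 kJ/h = -12.2 kW
Heat removed = 12200 W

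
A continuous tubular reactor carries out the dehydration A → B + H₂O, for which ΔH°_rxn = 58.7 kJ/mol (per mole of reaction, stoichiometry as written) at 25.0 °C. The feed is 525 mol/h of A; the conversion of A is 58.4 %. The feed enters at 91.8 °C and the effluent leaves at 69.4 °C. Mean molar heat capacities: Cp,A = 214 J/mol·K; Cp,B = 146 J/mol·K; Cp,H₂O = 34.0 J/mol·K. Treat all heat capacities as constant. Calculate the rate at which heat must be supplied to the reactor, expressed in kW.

Extent of reaction ξ = 0.584 × 525 = 306.6 mol/h
Reaction term: ξ·ΔH°_rxn = 306.6 × 58.7 = 17997 kJ/h
Sensible, feed 91.8→25 °C: -7505 kJ/h
Outlet flows (mol/h): A 218.4, B 306.6, H₂O 306.6
Sensible, products 25→69.4 °C: 4525.5 kJ/h
Q = ΔH = 15018 kJ/h = 4.1716 kW
Heat supplied = 4.1716 kW

Q_in = 4.17 kW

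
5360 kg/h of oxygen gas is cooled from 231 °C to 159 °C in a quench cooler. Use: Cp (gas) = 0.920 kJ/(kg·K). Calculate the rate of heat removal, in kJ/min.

Q_c = 5920 kJ/min

Q = ṁ·Cp·ΔT = 5360 × 0.920 × (159 − 231) = -355050 kJ/h
Converting: 355050 / 3600 s = 98.624 kW
Cooling duty = 5917.4 kJ/min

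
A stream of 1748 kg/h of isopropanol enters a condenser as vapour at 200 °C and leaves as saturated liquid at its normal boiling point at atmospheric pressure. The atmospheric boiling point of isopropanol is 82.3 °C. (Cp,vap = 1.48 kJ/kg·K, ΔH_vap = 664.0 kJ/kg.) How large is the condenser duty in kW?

vapour 200→82.3 °C: -174.2 kJ/kg
condensation at 82.3 °C: -664 kJ/kg
Δh = -174.2 + -664 = -838.2 kJ/kg
Q = ṁ·Δh = 1748 kg/h × -838.2 kJ/kg = -1.4652e+06 kJ/h
|Q| = 406.99 kW

Q_c = 407 kW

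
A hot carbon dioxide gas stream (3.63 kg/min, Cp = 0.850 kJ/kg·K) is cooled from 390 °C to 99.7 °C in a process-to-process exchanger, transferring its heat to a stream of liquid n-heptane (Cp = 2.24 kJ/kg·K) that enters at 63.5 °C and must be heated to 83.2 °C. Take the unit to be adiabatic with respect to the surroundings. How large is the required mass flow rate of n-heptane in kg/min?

ṁ_c = 20.3 kg/min

Heat released by hot stream: Q = 3.63 × 0.850 × (390 − 99.7) = 895.72 kJ/min
Energy balance on cold side (adiabatic exchanger): Q = ṁ_c·Cp_c·(T_c,out − T_c,in)
ṁ_c = 895.72 / [2.24 × (83.2 − 63.5)] = 20.298 kg/min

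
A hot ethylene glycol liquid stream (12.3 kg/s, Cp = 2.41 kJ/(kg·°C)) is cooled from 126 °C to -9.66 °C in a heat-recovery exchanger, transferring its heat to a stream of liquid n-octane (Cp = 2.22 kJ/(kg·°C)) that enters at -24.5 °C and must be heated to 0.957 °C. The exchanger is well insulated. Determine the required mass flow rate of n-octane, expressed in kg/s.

Heat released by hot stream: Q = 12.3 × 2.41 × (126 − -9.66) = 4021.4 kJ/s
Energy balance on cold side (adiabatic exchanger): Q = ṁ_c·Cp_c·(T_c,out − T_c,in)
ṁ_c = 4021.4 / [2.22 × (0.957 − -24.5)] = 71.156 kg/s

ṁ_c = 71.2 kg/s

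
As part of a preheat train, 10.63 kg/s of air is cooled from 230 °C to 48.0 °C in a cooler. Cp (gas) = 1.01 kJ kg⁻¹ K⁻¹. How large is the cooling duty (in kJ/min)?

Q = ṁ·Cp·ΔT = 10.63 × 1.01 × (48.0 − 230) = -1954 kJ/s
Cooling duty = 117240 kJ/min

Q_c = 117000 kJ/min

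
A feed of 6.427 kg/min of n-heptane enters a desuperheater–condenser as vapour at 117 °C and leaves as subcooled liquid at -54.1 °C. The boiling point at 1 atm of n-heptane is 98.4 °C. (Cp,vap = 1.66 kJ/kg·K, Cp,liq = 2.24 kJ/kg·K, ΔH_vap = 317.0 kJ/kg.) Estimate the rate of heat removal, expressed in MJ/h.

Q_c = 266 MJ/h

vapour 117→98.4 °C: -30.876 kJ/kg
condensation at 98.4 °C: -317 kJ/kg
liquid 98.4→-54.1 °C: -341.6 kJ/kg
Δh = -30.876 + -317 + -341.6 = -689.48 kJ/kg
Q = ṁ·Δh = 6.427 kg/min × -689.48 kJ/kg = -4431.3 kJ/min
|Q| = 73.854 kW = 265.88 MJ/h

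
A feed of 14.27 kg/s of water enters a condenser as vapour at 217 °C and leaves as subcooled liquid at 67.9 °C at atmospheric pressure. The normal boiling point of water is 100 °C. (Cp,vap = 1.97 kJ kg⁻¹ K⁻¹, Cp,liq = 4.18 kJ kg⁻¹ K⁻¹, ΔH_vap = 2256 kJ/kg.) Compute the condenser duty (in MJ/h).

Q_c = 135000 MJ/h

vapour 217→100 °C: -230.49 kJ/kg
condensation at 100 °C: -2256 kJ/kg
liquid 100→67.9 °C: -134.18 kJ/kg
Δh = -230.49 + -2256 + -134.18 = -2620.7 kJ/kg
Q = ṁ·Δh = 14.27 kg/s × -2620.7 kJ/kg = -37397 kJ/s
|Q| = 37397 kW = 134630 MJ/h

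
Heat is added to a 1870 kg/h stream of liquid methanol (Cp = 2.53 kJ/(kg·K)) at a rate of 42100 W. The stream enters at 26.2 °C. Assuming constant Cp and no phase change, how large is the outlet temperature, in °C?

T_out = 58.2 °C

Q = 42100 W = 151560 kJ/h
ΔT = Q/(ṁ·Cp) = 151560/(1870×2.53) = 32.035 K
T_out = 26.2 + 32.035 = 58.235 °C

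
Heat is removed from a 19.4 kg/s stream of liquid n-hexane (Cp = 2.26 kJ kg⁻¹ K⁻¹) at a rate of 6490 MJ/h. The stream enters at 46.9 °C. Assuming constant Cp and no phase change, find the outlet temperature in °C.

T_out = 5.78 °C

Q = 6490 MJ/h = 1802.8 kJ/s
ΔT = Q/(ṁ·Cp) = 1802.8/(19.4×2.26) = 41.118 K
T_out = 46.9 − 41.118 = 5.782 °C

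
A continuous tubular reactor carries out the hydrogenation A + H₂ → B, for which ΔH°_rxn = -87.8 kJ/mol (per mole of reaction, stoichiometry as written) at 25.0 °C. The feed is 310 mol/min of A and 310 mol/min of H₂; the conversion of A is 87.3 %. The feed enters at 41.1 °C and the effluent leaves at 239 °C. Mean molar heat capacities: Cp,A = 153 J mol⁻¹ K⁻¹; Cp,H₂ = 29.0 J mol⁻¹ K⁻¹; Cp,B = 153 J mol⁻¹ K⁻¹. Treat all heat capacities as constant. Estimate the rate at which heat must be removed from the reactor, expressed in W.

Q_out = 238000 W

Extent of reaction ξ = 0.873 × 310 = 270.63 mol/min
Reaction term: ξ·ΔH°_rxn = 270.63 × -87.8 = -23761 kJ/min
Sensible, feed 41.1→25 °C: -908.36 kJ/min
Outlet flows (mol/min): A 39.37, H₂ 39.37, B 270.63
Sensible, products 25→239 °C: 10394 kJ/min
Q = ΔH = -14275 kJ/min = -237.92 kW
Heat removed = 237920 W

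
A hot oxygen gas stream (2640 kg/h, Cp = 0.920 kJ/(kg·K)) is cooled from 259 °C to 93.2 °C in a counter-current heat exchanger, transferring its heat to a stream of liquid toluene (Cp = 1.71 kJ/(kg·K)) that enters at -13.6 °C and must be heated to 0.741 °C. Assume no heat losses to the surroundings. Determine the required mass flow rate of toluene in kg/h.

Heat released by hot stream: Q = 2640 × 0.920 × (259 − 93.2) = 402700 kJ/h
Energy balance on cold side (adiabatic exchanger): Q = ṁ_c·Cp_c·(T_c,out − T_c,in)
ṁ_c = 402700 / [1.71 × (0.741 − -13.6)] = 16421 kg/h

ṁ_c = 16400 kg/h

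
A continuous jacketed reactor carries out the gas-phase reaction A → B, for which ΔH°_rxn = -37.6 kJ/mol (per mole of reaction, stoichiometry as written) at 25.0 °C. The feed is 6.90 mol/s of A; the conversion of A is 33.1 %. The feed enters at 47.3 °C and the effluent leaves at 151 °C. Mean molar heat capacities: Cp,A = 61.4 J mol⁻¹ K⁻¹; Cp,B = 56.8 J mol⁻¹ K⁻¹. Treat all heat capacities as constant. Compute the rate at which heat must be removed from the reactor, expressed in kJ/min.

Q_out = 2600 kJ/min

Extent of reaction ξ = 0.331 × 6.90 = 2.2839 mol/s
Reaction term: ξ·ΔH°_rxn = 2.2839 × -37.6 = -85.875 kJ/s
Sensible, feed 47.3→25 °C: -9.4476 kJ/s
Outlet flows (mol/s): A 4.6161, B 2.2839
Sensible, products 25→151 °C: 52.057 kJ/s
Q = ΔH = -43.265 kJ/s = -43.265 kW
Heat removed = 2595.9 kJ/min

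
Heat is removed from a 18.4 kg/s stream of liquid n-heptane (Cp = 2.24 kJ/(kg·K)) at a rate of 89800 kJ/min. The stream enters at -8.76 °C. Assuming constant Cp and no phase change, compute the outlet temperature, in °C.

T_out = -45.1 °C

Q = 89800 kJ/min = 1496.7 kJ/s
ΔT = Q/(ṁ·Cp) = 1496.7/(18.4×2.24) = 36.313 K
T_out = -8.76 − 36.313 = -45.073 °C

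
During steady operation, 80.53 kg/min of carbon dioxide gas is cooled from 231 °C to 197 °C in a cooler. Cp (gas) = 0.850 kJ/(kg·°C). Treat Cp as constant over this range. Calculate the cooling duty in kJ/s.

Q = ṁ·Cp·ΔT = 80.53 × 0.850 × (197 − 231) = -2327.3 kJ/min
Converting: 2327.3 / 60 s = 38.789 kW

Q_c = 38.8 kJ/s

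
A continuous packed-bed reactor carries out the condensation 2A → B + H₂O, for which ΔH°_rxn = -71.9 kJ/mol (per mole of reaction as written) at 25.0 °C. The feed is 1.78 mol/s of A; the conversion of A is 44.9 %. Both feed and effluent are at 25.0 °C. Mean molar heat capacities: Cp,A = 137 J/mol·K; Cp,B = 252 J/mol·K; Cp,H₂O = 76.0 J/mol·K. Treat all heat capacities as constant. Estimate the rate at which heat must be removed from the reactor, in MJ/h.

Q_out = 103 MJ/h

Extent of reaction ξ = 0.449 × 1.78 / 2 = 0.39961 mol/s
Reaction term: ξ·ΔH°_rxn = 0.39961 × -71.9 = -28.732 kJ/s
Q = ΔH = -28.732 kJ/s = -28.732 kW
Heat removed = 103.44 MJ/h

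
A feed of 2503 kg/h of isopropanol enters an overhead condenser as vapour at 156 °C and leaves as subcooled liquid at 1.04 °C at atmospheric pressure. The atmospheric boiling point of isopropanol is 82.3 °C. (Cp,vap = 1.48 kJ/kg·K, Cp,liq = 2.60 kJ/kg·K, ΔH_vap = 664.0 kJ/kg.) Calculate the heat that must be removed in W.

vapour 156→82.3 °C: -109.08 kJ/kg
condensation at 82.3 °C: -664 kJ/kg
liquid 82.3→1.04 °C: -211.28 kJ/kg
Δh = -109.08 + -664 + -211.28 = -984.35 kJ/kg
Q = ṁ·Δh = 2503 kg/h × -984.35 kJ/kg = -2.4638e+06 kJ/h
|Q| = 684.4 kW = 684400 W

Q_c = 684000 W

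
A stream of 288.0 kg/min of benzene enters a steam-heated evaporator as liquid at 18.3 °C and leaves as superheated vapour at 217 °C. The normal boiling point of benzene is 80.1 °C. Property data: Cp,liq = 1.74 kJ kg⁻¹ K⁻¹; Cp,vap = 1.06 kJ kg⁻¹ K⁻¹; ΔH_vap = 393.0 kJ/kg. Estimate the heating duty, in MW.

liquid 18.3→80.1 °C: 107.53 kJ/kg
vaporisation at 80.1 °C: 393 kJ/kg
vapour 80.1→217 °C: 145.11 kJ/kg
Δh = 107.53 + 393 + 145.11 = 645.65 kJ/kg
Q = ṁ·Δh = 288.0 kg/min × 645.65 kJ/kg = 185950 kJ/min
|Q| = 3099.1 kW = 3.0991 MW

Q = 3.10 MW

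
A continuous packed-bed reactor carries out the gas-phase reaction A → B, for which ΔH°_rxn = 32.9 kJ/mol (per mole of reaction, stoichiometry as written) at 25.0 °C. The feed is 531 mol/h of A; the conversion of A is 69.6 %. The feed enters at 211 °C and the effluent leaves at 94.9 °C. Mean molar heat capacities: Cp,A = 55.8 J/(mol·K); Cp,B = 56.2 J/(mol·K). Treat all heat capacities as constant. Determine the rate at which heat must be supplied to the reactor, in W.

Q_in = 2420 W

Extent of reaction ξ = 0.696 × 531 = 369.58 mol/h
Reaction term: ξ·ΔH°_rxn = 369.58 × 32.9 = 12159 kJ/h
Sensible, feed 211→25 °C: -5511.1 kJ/h
Outlet flows (mol/h): A 161.42, B 369.58
Sensible, products 25→94.9 °C: 2081.5 kJ/h
Q = ΔH = 8729.4 kJ/h = 2.4248 kW
Heat supplied = 2424.8 W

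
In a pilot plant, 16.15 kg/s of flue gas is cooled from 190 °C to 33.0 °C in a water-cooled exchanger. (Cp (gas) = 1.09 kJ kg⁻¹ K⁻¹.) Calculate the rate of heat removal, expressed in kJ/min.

Q_c = 166000 kJ/min

Q = ṁ·Cp·ΔT = 16.15 × 1.09 × (33.0 − 190) = -2763.7 kJ/s
Cooling duty = 165820 kJ/min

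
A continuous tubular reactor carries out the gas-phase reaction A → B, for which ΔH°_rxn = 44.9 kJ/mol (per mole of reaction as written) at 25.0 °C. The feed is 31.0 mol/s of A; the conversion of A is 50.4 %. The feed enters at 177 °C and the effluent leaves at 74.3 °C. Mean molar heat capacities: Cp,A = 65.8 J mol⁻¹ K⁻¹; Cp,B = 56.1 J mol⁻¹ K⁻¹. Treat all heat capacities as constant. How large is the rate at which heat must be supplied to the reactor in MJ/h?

Q_in = 1740 MJ/h

Extent of reaction ξ = 0.504 × 31.0 = 15.624 mol/s
Reaction term: ξ·ΔH°_rxn = 15.624 × 44.9 = 701.52 kJ/s
Sensible, feed 177→25 °C: -310.05 kJ/s
Outlet flows (mol/s): A 15.376, B 15.624
Sensible, products 25→74.3 °C: 93.091 kJ/s
Q = ΔH = 484.56 kJ/s = 484.56 kW
Heat supplied = 1744.4 MJ/h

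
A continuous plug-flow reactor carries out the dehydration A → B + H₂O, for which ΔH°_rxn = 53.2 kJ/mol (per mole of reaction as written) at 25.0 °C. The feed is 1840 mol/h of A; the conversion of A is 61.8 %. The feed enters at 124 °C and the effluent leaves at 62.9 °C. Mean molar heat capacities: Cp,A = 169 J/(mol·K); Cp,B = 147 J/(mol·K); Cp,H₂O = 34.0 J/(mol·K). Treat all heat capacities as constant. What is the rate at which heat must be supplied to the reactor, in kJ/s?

Extent of reaction ξ = 0.618 × 1840 = 1137.1 mol/h
Reaction term: ξ·ΔH°_rxn = 1137.1 × 53.2 = 60495 kJ/h
Sensible, feed 124→25 °C: -30785 kJ/h
Outlet flows (mol/h): A 702.88, B 1137.1, H₂O 1137.1
Sensible, products 25→62.9 °C: 12303 kJ/h
Q = ΔH = 42012 kJ/h = 11.67 kW
Heat supplied = 11.67 kJ/s

Q_in = 11.7 kJ/s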